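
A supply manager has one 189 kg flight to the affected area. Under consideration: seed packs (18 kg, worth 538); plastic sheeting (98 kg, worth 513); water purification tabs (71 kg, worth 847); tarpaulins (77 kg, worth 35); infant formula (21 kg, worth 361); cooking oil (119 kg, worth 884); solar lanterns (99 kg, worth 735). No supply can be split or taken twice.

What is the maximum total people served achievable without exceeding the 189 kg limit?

Density check — seed packs 29.89, infant formula 17.19, water purification tabs 11.93, cooking oil 7.43 are the best per kg.
A density-first pass picks seed packs + water purification tabs + tarpaulins + infant formula — 1781 at 187 kg.
Replace tarpaulins and infant formula with solar lanterns: the trade gains 339 net, giving 2120 at 188 kg.

2120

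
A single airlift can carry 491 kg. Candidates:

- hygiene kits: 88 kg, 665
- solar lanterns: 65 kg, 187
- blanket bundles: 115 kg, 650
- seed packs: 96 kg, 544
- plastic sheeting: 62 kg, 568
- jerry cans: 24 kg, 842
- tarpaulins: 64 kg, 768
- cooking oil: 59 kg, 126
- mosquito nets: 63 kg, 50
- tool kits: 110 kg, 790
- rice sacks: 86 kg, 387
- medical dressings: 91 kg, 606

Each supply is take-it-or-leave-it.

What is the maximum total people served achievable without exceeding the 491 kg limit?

4283

Greedy by ratio would take hygiene kits + plastic sheeting + jerry cans + tarpaulins + tool kits + medical dressings: 439 kg used, total 4239.
Replace medical dressings with blanket bundles: the trade gains 44 net, giving 4283 at 463 kg.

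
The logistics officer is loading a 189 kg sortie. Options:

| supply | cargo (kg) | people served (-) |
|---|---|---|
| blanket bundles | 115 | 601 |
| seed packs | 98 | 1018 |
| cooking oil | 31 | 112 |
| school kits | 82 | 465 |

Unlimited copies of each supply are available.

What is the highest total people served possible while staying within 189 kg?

The ratio ordering already packs tightly: seed packs + school kits, 180 kg, 1483.
Nothing else within 189 kg beats 1483.

1483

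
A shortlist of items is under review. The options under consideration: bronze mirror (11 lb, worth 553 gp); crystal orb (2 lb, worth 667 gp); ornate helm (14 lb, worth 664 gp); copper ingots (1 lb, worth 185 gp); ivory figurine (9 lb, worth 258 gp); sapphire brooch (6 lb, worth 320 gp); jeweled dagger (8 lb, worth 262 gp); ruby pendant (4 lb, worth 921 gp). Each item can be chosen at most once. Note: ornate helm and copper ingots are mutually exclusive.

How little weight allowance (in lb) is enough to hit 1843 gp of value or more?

Minimise lb subject to total value ≥ 1843.
crystal orb + sapphire brooch + ruby pendant reaches 1908 using 12 lb.
Below 12 lb the best achievable stays under 1843.

12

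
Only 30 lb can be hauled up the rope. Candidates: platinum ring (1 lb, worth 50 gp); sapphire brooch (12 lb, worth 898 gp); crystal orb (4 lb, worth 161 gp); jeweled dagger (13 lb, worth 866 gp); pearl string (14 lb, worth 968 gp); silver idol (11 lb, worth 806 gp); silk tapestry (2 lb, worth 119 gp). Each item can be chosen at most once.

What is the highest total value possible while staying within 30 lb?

2035

Taking the top-ratio items first gives platinum ring + sapphire brooch + crystal orb + silver idol + silk tapestry for 2034 (30 lb).
Replace crystal orb and silver idol with pearl string: the trade gains 1 net, giving 2035 at 29 lb.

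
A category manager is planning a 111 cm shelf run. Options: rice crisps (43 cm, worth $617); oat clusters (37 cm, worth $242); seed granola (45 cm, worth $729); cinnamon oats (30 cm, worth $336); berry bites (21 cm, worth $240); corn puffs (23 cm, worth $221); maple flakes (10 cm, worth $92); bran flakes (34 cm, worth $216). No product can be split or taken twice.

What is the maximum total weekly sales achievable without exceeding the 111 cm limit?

Density check — seed granola 16.20, rice crisps 14.35, berry bites 11.43, cinnamon oats 11.20 are the best per cm.
The ratio ordering already packs tightly: rice crisps + seed granola + berry bites, 109 cm, 1586.
The closest alternative, rice crisps + seed granola + corn puffs, reaches only 1567.

1586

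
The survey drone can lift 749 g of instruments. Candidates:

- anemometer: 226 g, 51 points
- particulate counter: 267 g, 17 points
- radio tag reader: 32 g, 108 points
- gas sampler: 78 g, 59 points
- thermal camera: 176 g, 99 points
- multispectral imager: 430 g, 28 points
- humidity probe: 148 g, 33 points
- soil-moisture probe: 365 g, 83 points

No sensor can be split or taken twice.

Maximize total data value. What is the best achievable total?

By data value per g: radio tag reader 3.38, gas sampler 0.76, thermal camera 0.56 lead.
Filling by ratio: radio tag reader + gas sampler + thermal camera + soil-moisture probe for 349, with 98 g left unused.
Dropping soil-moisture probe frees 365 g; slotting in anemometer + humidity probe (374 g) lifts the total to 350 at 660 g.
The closest alternative, radio tag reader + gas sampler + thermal camera + soil-moisture probe, reaches only 349.

350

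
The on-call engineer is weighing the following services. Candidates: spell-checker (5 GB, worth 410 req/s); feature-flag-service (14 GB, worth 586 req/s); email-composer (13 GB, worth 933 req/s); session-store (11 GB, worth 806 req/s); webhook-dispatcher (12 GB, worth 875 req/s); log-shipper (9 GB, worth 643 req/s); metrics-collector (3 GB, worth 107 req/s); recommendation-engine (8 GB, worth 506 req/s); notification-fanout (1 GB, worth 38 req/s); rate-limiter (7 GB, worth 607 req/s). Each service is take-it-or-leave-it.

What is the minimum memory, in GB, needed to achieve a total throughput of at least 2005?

Look for the lowest-memory combination reaching 2005.
session-store + log-shipper + rate-limiter reaches 2056 using 27 GB.
Any bundle with less than 27 GB falls short of 2005.

27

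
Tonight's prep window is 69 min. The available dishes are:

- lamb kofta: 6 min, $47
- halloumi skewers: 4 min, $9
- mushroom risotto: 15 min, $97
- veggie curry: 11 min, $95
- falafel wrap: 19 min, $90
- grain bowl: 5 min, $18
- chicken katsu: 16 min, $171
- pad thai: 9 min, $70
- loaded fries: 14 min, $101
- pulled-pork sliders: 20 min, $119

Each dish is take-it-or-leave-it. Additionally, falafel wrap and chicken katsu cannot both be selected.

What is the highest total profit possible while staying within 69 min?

543

By profit per min: chicken katsu 10.69, veggie curry 8.64, lamb kofta 7.83 lead.
Greedy by ratio would take lamb kofta + halloumi skewers + veggie curry + grain bowl + chicken katsu + pad thai + loaded fries: 65 min used, total 511.
Replace lamb kofta and grain bowl with mushroom risotto: the trade gains 32 net, giving 543 at 69 min.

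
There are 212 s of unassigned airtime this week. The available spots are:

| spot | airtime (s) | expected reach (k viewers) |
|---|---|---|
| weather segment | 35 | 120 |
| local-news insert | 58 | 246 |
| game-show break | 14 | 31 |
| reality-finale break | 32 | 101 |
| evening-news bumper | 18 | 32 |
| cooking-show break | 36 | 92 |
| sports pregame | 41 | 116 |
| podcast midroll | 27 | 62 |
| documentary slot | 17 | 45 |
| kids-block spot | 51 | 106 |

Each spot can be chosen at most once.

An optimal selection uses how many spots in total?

6

Optimal total is 690.
One optimal bundle: weather segment + local-news insert + reality-finale break + sports pregame + podcast midroll + documentary slot (210 s).
Any selection reaching 690 contains exactly 6 spots.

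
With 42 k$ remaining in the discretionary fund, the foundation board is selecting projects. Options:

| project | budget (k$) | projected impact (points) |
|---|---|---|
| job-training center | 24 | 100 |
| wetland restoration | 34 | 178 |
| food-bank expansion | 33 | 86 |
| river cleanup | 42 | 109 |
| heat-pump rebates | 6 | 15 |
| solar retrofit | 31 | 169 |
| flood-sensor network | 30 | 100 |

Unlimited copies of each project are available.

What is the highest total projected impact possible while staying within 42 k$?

193

Density check — solar retrofit 5.45, wetland restoration 5.24, job-training center 4.17 are the best per k$.
The ratio heuristic lands on heat-pump rebates + solar retrofit (184) but leaves 5 k$ idle.
Replace solar retrofit with wetland restoration: the trade gains 9 net, giving 193 at 40 k$.
Every other selection either busts 42 k$ or fails to beat 193.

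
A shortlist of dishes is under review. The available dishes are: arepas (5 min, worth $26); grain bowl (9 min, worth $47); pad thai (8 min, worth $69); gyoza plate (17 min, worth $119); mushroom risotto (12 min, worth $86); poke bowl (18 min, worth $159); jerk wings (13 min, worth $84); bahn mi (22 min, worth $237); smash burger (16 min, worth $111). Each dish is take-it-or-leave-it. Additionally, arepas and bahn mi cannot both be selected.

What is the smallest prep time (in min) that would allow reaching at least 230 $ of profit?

22

Look for the lowest-prep combination reaching 230.
bahn mi reaches 237 using 22 min.
No combination under 22 min hits 230.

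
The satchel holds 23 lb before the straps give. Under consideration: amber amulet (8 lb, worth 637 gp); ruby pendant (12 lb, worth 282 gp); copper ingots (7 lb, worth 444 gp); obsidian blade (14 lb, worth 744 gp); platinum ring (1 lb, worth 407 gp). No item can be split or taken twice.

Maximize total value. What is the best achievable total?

1788

Ranking by ratio (value/lb): platinum ring 407.00, amber amulet 79.62, copper ingots 63.43, obsidian blade 53.14.
A density-first pass picks amber amulet + copper ingots + platinum ring — 1488 at 16 lb.
Replace copper ingots with obsidian blade: the trade gains 300 net, giving 1788 at 23 lb.
Nothing else within 23 lb beats 1788.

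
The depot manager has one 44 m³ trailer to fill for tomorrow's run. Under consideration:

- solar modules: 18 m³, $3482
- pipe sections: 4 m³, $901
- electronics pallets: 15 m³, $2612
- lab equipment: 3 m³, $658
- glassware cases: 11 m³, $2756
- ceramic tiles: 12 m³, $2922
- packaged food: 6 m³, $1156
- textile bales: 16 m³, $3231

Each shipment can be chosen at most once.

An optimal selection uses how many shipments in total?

Best achievable revenue is 9818.
For example solar modules + lab equipment + glassware cases + ceramic tiles achieves it, using 44 m³.
Any selection reaching 9818 contains exactly 4 shipments.

4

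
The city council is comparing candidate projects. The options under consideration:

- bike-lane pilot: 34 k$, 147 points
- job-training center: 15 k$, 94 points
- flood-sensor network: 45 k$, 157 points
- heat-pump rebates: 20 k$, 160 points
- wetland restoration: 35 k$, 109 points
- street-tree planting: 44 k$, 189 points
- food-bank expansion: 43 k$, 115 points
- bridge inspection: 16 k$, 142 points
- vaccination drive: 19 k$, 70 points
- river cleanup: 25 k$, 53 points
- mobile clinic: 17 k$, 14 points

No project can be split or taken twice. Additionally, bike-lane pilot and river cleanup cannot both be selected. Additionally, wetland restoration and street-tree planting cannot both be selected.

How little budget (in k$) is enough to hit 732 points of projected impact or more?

Need the lightest bundle worth ≥ 732.
bike-lane pilot + job-training center + heat-pump rebates + street-tree planting + bridge inspection reaches 732 using 129 k$.
Any bundle with less than 129 k$ falls short of 732.

129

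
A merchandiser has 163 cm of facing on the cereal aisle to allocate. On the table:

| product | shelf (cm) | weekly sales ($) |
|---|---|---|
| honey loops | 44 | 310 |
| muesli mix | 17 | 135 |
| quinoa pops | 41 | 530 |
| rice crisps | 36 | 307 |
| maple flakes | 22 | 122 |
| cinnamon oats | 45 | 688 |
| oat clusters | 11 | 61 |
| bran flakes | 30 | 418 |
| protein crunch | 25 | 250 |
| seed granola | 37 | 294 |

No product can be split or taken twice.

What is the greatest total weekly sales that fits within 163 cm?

2021

Muesli mix + quinoa pops + cinnamon oats + bran flakes + protein crunch uses 158 of the 163 cm and totals 2021.
Nothing else within 163 cm beats 2021.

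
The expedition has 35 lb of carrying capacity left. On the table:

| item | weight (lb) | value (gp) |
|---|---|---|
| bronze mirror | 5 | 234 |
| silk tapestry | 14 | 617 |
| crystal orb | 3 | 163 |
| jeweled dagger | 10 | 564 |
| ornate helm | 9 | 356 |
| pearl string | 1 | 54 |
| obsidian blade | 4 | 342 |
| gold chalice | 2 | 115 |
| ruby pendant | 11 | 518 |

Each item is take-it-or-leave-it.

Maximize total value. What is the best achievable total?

1936

Taking the top-ratio items first gives crystal orb + jeweled dagger + pearl string + obsidian blade + gold chalice + ruby pendant for 1756 (31 lb).
The 1 lb tied up in pearl string is better spent on bronze mirror — total rises to 1936 (35 lb).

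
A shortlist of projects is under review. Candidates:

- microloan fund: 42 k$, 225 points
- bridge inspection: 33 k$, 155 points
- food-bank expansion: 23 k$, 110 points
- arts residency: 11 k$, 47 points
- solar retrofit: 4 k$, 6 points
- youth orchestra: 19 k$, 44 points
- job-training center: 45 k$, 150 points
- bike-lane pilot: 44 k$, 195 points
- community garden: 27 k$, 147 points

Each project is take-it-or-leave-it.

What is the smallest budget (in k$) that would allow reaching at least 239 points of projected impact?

Minimise k$ subject to total projected impact ≥ 239.
Taking food-bank expansion + community garden gives 257 (≥ 239) for 50 k$.
Any bundle with less than 50 k$ falls short of 239.

50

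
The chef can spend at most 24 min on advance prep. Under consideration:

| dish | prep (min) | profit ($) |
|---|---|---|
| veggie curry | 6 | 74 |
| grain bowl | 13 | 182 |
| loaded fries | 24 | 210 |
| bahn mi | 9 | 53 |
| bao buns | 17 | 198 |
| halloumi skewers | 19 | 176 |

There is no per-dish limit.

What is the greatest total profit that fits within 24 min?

296

The ratio heuristic lands on veggie curry + grain bowl (256) but leaves 5 min idle.
Dropping grain bowl frees 13 min; slotting in 3×veggie curry (18 min) lifts the total to 296 at 24 min.
Nothing else within 24 min beats 296.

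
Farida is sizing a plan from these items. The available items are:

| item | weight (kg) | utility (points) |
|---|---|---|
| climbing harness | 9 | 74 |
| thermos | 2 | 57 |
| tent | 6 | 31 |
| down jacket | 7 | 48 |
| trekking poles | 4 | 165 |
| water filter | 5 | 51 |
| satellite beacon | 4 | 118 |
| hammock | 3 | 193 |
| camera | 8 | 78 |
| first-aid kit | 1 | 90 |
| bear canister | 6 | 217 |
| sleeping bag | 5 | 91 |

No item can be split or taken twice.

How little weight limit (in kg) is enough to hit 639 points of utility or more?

Need the lightest bundle worth ≥ 639.
Taking trekking poles + hammock + first-aid kit + bear canister gives 665 (≥ 639) for 14 kg.
Below 14 kg the best achievable stays under 639.

14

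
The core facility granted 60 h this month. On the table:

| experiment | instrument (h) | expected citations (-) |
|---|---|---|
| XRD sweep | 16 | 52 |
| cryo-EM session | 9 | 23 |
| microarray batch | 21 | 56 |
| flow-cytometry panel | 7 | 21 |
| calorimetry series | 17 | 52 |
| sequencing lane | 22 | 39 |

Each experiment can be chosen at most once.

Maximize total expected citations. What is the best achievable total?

160

Ranking by ratio (expected citations/h): XRD sweep 3.25, calorimetry series 3.06, flow-cytometry panel 3.00, microarray batch 2.67.
Filling by ratio: XRD sweep + cryo-EM session + flow-cytometry panel + calorimetry series for 148, with 11 h left unused.
Replace cryo-EM session and flow-cytometry panel with microarray batch: the trade gains 12 net, giving 160 at 54 h.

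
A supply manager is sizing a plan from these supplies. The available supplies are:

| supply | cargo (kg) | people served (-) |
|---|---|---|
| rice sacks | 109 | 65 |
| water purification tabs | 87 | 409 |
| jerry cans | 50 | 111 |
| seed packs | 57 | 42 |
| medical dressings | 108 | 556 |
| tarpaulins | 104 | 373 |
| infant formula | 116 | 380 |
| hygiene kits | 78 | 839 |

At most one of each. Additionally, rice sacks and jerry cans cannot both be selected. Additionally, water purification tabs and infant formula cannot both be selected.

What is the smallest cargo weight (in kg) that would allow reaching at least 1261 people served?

Look for the lowest-cargo combination reaching 1261.
medical dressings + hygiene kits reaches 1395 using 186 kg.
Any bundle with less than 186 kg falls short of 1261.

186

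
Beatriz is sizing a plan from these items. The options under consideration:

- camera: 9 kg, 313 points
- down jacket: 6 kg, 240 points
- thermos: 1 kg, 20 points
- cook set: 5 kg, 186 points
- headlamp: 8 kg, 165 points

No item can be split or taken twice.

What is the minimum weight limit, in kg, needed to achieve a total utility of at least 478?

Need the lightest bundle worth ≥ 478.
camera + cook set: 499 utility at 14 kg.
No combination under 14 kg hits 478.

14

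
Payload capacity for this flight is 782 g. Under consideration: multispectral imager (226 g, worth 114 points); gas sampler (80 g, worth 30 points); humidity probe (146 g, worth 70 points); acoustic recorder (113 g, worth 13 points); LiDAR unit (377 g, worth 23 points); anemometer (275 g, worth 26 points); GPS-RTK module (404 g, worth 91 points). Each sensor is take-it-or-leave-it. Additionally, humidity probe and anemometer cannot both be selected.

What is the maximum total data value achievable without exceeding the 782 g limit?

275

A density-first pass picks multispectral imager + gas sampler + humidity probe + acoustic recorder — 227 at 565 g.
Dropping gas sampler and acoustic recorder frees 193 g; slotting in GPS-RTK module (404 g) lifts the total to 275 at 776 g.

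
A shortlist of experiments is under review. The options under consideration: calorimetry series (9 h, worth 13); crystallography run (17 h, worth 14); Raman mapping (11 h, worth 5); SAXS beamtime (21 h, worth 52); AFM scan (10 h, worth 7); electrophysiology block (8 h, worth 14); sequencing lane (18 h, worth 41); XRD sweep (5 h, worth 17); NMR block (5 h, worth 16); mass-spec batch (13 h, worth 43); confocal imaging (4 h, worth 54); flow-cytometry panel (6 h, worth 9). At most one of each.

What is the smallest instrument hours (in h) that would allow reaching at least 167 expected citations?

Look for the lowest-instrument combination reaching 167.
sequencing lane + XRD sweep + NMR block + mass-spec batch + confocal imaging reaches 171 using 45 h.
Any bundle with less than 45 h falls short of 167.

45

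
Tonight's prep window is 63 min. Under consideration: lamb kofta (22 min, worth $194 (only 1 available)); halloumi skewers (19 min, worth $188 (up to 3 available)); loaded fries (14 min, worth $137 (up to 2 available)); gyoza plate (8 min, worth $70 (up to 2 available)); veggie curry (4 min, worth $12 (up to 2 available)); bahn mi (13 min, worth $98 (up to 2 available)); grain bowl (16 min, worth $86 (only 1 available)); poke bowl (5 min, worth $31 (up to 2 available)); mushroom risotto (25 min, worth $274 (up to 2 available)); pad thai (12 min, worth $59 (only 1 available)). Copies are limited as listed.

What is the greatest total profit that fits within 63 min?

Ranking by ratio (profit/min): mushroom risotto 10.96, halloumi skewers 9.89, loaded fries 9.79, lamb kofta 8.82.
Taking the top-ratio dishes first gives gyoza plate + poke bowl + 2×mushroom risotto for 649 (63 min).
The 38 min tied up in gyoza plate and poke bowl and mushroom risotto is better spent on 2×halloumi skewers — total rises to 650 (63 min).
Every other selection either busts 63 min or exceeds an availability limit or fails to beat 650.

650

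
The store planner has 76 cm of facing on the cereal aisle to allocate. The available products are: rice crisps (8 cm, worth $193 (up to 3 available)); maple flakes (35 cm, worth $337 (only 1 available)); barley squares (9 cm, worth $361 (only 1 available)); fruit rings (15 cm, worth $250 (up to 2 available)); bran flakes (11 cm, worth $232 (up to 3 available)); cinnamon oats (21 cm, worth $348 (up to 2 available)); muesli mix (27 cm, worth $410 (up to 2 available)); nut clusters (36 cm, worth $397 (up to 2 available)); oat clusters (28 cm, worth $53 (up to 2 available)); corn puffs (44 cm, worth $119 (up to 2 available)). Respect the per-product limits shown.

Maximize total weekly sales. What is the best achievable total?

1752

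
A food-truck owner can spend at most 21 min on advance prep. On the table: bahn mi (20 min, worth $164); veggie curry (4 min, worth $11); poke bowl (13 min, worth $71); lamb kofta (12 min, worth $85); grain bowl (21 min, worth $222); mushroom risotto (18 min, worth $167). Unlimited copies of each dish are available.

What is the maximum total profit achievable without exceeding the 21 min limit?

By profit per min: grain bowl 10.57, mushroom risotto 9.28, bahn mi 8.20 lead.
Grain bowl uses 21 of the 21 min and totals 222.
No other feasible combination exceeds 222.

222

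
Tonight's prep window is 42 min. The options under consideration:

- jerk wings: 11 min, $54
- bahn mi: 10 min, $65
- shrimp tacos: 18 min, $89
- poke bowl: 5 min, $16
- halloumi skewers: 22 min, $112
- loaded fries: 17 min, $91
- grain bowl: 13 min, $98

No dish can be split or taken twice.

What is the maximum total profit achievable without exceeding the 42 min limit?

254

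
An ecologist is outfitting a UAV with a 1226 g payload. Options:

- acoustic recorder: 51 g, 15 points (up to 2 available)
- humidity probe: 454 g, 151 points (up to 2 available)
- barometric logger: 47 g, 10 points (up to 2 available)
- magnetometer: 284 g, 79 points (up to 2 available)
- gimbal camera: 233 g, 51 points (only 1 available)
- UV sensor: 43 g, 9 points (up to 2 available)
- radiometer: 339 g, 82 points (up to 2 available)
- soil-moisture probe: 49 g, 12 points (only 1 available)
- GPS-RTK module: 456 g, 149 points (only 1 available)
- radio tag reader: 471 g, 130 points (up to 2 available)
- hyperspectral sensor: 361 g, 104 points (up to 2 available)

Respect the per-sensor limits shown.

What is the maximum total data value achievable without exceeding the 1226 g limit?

381

Taking the top-ratio sensors first gives 2×acoustic recorder + 2×humidity probe + 2×barometric logger + UV sensor + soil-moisture probe for 373 (1196 g).
Using the slack differently, 2×humidity probe + magnetometer comes to 381 at 1192 g.
That's the maximum — no swap from here does better than 381.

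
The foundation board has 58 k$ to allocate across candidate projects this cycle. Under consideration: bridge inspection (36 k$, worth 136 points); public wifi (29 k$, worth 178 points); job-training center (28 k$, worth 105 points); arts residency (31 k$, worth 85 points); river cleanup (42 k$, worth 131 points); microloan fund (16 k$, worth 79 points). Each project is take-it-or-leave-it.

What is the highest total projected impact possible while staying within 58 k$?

283

Taking the top-ratio projects first gives public wifi + microloan fund for 257 (45 k$).
Dropping microloan fund frees 16 k$; slotting in job-training center (28 k$) lifts the total to 283 at 57 k$.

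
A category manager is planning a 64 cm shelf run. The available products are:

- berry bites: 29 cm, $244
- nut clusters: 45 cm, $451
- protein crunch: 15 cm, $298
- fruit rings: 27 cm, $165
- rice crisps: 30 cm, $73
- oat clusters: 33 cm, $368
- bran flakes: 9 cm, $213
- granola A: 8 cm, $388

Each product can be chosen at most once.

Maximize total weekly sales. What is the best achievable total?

Ranking by ratio (weekly sales/cm): granola A 48.50, bran flakes 23.67, protein crunch 19.87, oat clusters 11.15.
Berry bites + protein crunch + bran flakes + granola A uses 61 of the 64 cm and totals 1143.

1143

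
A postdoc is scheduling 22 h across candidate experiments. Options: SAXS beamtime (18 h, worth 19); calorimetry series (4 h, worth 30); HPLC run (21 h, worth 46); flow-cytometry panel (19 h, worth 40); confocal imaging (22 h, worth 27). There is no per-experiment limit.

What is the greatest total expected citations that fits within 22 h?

150

By expected citations per h: calorimetry series 7.50, HPLC run 2.19, flow-cytometry panel 2.11, confocal imaging 1.23 lead.
Best packing: 5×calorimetry series — 20 h, 150 total.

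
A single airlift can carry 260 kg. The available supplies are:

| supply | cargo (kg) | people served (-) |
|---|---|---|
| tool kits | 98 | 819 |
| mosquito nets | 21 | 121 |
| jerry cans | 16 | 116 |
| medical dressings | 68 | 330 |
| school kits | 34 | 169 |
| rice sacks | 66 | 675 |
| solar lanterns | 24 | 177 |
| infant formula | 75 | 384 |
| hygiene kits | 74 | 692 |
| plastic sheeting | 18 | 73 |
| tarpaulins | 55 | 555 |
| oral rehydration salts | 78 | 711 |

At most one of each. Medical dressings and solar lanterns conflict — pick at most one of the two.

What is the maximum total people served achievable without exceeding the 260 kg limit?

2371

By people served per kg: rice sacks 10.23, tarpaulins 10.09, hygiene kits 9.35 lead.
Taking the top-ratio supplies first gives mosquito nets + jerry cans + rice sacks + solar lanterns + hygiene kits + tarpaulins for 2336 (256 kg).
The 76 kg tied up in mosquito nets and tarpaulins is better spent on oral rehydration salts — total rises to 2371 (258 kg).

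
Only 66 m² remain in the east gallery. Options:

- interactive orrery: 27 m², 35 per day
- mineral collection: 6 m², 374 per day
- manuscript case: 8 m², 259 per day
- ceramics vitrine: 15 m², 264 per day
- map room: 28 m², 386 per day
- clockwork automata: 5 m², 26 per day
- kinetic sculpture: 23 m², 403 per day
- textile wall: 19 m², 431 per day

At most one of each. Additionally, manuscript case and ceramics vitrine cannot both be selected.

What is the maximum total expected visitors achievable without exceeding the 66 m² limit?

1493

Best packing: mineral collection + manuscript case + clockwork automata + kinetic sculpture + textile wall — 61 m², 1493 total.
Runner-up mineral collection + manuscript case + map room + clockwork automata + textile wall tops out at 1476.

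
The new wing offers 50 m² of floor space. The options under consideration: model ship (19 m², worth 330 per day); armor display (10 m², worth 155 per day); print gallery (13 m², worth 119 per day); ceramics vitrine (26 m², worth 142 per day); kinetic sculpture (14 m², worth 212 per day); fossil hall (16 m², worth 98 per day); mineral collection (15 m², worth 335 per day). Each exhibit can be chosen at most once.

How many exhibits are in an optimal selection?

The maximum expected visitors within 50 m² is 877.
For example model ship + kinetic sculpture + mineral collection achieves it, using 48 m².
All optima have 3 exhibits.

3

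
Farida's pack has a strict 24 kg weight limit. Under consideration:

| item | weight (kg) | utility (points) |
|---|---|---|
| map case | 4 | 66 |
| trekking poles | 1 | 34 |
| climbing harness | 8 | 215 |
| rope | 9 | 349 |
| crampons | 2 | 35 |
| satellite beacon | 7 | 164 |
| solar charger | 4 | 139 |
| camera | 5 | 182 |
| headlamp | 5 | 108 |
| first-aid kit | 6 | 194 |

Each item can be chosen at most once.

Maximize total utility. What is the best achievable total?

864

By utility per kg: rope 38.78, camera 36.40, solar charger 34.75 lead.
A density-first pass picks trekking poles + rope + solar charger + camera + headlamp — 812 at 24 kg.
The 6 kg tied up in trekking poles and headlamp is better spent on first-aid kit — total rises to 864 (24 kg).
Runner-up trekking poles + rope + solar charger + camera + headlamp tops out at 812.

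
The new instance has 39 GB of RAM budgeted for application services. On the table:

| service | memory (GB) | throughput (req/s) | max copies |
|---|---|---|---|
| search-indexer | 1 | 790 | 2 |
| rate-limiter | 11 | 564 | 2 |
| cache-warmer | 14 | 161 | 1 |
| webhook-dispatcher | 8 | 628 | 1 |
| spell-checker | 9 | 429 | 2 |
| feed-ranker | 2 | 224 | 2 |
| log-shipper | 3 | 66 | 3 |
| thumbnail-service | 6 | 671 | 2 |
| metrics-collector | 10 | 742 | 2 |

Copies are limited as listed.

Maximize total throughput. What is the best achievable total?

Density check — search-indexer 790.00, feed-ranker 112.00, thumbnail-service 111.83 are the best per GB.
Taking the top-ratio services first gives 2×search-indexer + webhook-dispatcher + 2×feed-ranker + log-shipper + 2×thumbnail-service + metrics-collector for 4806 (39 GB).
Dropping webhook-dispatcher and log-shipper frees 11 GB; slotting in metrics-collector (10 GB) lifts the total to 4854 at 38 GB.
The spare 1 GB is too small for any remaining service, and no exchange beats 4854.

4854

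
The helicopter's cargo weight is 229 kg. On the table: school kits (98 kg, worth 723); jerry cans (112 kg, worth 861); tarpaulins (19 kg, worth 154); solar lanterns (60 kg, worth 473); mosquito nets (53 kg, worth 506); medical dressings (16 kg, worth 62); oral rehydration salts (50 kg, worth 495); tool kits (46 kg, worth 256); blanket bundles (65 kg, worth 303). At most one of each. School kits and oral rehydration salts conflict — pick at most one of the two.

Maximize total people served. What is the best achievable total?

Density check — oral rehydration salts 9.90, mosquito nets 9.55, tarpaulins 8.11, solar lanterns 7.88 are the best per kg.
Taking tarpaulins + solar lanterns + mosquito nets + oral rehydration salts + tool kits: 228 kg used, 1884 in people served.
Runner-up jerry cans + mosquito nets + oral rehydration salts tops out at 1862.

1884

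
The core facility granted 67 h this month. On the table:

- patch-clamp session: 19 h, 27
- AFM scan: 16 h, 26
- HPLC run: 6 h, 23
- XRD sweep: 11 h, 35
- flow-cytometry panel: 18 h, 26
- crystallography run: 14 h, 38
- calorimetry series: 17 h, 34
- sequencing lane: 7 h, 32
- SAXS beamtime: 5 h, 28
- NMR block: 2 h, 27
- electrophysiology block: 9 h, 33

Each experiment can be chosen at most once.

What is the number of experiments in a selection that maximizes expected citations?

7

The maximum expected citations within 67 h is 227.
For example XRD sweep + crystallography run + calorimetry series + sequencing lane + SAXS beamtime + NMR block + electrophysiology block achieves it, using 65 h.
Every optimal selection uses 7 experiments.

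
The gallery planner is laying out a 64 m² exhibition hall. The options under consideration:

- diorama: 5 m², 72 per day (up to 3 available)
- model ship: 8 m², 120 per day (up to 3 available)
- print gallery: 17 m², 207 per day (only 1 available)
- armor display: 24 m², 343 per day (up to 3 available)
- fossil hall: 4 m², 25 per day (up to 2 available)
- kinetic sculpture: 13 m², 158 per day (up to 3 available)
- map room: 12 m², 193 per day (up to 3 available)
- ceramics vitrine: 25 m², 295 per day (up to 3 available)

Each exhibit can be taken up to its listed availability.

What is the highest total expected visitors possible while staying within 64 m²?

969

By expected visitors per m²: map room 16.08, model ship 15.00, diorama 14.40, armor display 14.29 lead.
A density-first pass picks 3×model ship + fossil hall + 3×map room — 964 at 64 m².
Replace model ship and fossil hall and map room with armor display: the trade gains 5 net, giving 969 at 64 m².
That's the maximum — no swap from here does better than 969.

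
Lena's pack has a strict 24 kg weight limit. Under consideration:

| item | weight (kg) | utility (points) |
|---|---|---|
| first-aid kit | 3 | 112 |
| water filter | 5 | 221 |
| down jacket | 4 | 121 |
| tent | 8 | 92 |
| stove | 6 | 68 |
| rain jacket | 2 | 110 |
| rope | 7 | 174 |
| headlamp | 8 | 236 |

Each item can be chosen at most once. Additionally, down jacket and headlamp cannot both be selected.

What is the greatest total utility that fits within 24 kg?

747

Taking first-aid kit + water filter + stove + rain jacket + headlamp: 24 kg used, 747 in utility.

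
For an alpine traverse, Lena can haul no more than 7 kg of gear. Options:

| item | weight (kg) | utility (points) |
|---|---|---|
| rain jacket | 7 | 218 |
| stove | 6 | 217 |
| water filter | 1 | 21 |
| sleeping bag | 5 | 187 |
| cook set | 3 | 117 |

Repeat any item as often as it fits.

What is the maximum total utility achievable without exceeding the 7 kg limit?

Water filter + 2×cook set uses 7 of the 7 kg and totals 255.

255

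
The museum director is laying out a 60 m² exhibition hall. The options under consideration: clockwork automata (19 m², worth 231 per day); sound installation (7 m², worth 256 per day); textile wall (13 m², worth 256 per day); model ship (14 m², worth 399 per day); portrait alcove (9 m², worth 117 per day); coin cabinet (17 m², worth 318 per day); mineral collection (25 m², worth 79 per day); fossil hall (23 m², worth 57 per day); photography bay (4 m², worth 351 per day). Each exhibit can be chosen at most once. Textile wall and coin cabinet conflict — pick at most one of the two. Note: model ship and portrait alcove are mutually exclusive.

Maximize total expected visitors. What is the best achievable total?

1493

Clockwork automata + sound installation + textile wall + model ship + photography bay uses 57 of the 60 m² and totals 1493.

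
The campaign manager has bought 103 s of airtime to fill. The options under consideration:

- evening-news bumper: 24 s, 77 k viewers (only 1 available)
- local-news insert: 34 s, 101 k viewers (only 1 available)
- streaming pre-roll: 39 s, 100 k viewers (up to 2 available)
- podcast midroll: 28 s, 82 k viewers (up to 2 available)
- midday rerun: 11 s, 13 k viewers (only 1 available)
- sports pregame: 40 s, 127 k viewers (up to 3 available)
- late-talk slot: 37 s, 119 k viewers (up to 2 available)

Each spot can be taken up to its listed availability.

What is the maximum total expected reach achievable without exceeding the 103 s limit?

Taking the top-ratio spots first gives evening-news bumper + 2×late-talk slot for 315 (98 s).
Dropping late-talk slot frees 37 s; slotting in sports pregame (40 s) lifts the total to 323 at 101 s.
The spare 2 s is too small for any remaining spot, and no exchange beats 323.

323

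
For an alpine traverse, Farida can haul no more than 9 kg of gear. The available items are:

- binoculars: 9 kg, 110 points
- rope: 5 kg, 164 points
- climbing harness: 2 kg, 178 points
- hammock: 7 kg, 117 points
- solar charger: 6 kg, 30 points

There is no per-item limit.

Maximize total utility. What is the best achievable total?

4×climbing harness uses 8 of the 9 kg and totals 712.
Nothing else within 9 kg beats 712.

712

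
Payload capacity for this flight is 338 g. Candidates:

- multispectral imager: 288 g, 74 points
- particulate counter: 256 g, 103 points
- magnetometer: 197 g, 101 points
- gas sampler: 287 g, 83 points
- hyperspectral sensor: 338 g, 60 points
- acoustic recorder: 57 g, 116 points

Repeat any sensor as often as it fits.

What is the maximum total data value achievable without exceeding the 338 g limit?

Density check — acoustic recorder 2.04, magnetometer 0.51, particulate counter 0.40 are the best per g.
The ratio ordering already packs tightly: 5×acoustic recorder, 285 g, 580.
No other feasible combination exceeds 580.

580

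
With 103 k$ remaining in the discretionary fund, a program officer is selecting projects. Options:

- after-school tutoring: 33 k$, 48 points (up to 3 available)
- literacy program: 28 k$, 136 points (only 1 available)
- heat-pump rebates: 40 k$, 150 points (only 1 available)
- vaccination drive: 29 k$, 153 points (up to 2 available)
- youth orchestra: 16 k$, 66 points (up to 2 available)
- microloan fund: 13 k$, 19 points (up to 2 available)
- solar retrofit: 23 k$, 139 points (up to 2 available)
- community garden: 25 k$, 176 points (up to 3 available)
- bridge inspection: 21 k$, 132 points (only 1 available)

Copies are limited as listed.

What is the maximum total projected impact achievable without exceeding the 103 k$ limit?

Filling by ratio: 3×community garden + bridge inspection for 660, with 7 k$ left unused.
The 21 k$ tied up in bridge inspection is better spent on solar retrofit — total rises to 667 (98 k$).
That's the maximum — no swap from here does better than 667.

667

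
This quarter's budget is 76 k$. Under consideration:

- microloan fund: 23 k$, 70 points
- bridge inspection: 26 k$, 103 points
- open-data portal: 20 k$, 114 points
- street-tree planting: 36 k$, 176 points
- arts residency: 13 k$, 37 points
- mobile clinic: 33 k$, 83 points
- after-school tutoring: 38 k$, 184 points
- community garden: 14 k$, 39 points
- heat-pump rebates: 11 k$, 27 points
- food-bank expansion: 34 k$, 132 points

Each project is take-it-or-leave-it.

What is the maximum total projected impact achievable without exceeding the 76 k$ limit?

360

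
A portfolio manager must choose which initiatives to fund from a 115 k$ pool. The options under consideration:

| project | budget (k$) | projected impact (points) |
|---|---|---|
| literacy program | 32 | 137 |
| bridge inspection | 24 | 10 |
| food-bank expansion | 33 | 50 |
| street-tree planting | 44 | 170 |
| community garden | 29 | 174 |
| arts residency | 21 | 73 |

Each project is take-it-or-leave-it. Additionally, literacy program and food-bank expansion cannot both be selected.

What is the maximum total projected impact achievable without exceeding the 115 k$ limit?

481

Taking literacy program + street-tree planting + community garden: 105 k$ used, 481 in projected impact.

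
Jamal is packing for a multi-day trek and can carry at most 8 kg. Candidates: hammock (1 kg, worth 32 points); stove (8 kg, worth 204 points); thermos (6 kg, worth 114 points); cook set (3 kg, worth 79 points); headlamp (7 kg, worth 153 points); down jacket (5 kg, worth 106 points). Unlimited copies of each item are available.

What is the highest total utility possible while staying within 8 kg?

256

Taking 8×hammock: 8 kg used, 256 in utility.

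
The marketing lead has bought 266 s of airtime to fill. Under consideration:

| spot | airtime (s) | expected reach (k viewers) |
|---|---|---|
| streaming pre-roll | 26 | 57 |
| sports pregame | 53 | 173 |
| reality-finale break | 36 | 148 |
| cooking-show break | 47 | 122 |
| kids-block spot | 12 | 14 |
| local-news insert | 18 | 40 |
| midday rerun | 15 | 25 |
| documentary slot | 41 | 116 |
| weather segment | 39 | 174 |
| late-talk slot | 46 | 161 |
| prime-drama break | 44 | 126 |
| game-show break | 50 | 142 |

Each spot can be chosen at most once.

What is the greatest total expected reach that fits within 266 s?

914

The ratio heuristic lands on sports pregame + reality-finale break + documentary slot + weather segment + late-talk slot + prime-drama break (898) but leaves 7 s idle.
Dropping prime-drama break frees 44 s; slotting in game-show break (50 s) lifts the total to 914 at 265 s.
Runner-up sports pregame + reality-finale break + cooking-show break + weather segment + late-talk slot + prime-drama break tops out at 904.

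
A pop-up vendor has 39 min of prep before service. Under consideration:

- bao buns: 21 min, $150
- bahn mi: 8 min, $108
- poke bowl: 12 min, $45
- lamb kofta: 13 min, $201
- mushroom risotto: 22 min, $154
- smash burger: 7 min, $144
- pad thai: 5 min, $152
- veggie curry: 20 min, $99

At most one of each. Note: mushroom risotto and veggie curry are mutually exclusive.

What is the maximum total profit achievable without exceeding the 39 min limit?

605

Best packing: bahn mi + lamb kofta + smash burger + pad thai — 33 min, 605 total.
The spare 6 min is too small for any remaining dish, and no feasible exchange beats 605.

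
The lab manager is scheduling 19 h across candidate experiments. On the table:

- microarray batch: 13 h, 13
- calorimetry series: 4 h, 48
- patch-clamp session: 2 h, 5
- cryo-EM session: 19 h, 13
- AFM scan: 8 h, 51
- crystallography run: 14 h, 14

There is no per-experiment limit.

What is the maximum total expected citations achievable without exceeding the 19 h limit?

4×calorimetry series + patch-clamp session uses 18 of the 19 h and totals 197.

197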